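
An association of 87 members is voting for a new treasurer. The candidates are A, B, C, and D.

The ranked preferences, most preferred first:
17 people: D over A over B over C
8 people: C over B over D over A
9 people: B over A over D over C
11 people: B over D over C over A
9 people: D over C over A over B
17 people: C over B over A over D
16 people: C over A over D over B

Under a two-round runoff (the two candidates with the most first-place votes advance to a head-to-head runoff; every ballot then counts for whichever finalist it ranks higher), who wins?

D

Round 1 first-place votes: A 0, B 20, C 41, D 26. C and D advance.
Runoff: C is ranked above D on 41 ballots, D above C on 46.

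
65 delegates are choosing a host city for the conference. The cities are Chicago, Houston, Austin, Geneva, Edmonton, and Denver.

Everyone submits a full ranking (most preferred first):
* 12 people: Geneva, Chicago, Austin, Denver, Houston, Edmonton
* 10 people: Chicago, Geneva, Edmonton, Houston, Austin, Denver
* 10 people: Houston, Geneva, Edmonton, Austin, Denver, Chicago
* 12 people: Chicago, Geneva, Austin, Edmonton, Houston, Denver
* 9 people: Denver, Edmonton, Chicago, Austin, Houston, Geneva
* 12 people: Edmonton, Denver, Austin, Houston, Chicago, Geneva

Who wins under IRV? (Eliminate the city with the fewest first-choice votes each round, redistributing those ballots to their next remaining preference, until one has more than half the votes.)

Round 1: Chicago 22, Houston 10, Austin 0, Geneva 12, Edmonton 12, Denver 9. Austin eliminated.
Round 2: Chicago 22, Houston 10, Geneva 12, Edmonton 12, Denver 9. Denver eliminated.
Round 3: Chicago 22, Houston 10, Geneva 12, Edmonton 21. Houston eliminated.
Round 4: Chicago 22, Geneva 22, Edmonton 21. Edmonton eliminated.
Round 5: Chicago 43, Geneva 22. Chicago has a majority (≥33).

Chicago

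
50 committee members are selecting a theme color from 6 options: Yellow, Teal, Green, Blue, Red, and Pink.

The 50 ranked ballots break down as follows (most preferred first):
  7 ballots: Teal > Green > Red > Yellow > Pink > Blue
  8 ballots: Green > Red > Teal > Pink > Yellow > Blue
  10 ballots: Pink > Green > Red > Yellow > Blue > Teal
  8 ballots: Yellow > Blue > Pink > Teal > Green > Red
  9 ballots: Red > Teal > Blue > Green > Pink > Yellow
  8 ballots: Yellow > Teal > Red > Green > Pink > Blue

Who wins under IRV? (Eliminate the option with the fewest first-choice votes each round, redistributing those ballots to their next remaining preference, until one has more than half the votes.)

Round 1: Yellow 16, Teal 7, Green 8, Blue 0, Red 9, Pink 10. Blue eliminated.
Round 2: Yellow 16, Teal 7, Green 8, Red 9, Pink 10. Teal eliminated.
Round 3: Yellow 16, Green 15, Red 9, Pink 10. Red eliminated.
Round 4: Yellow 16, Green 24, Pink 10. Pink eliminated.
Round 5: Yellow 16, Green 34. Green has a majority (≥26).

Green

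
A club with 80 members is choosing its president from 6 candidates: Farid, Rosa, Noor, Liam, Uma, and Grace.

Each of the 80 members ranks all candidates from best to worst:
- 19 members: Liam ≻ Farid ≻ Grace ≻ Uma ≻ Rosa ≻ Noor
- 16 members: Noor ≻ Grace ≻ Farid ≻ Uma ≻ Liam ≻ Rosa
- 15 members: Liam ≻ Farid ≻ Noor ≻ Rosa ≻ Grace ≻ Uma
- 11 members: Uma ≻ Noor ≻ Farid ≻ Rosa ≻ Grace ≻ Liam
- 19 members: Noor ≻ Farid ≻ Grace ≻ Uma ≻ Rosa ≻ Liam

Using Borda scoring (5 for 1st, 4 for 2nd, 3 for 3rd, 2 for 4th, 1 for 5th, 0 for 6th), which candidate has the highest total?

Farid: 19×4 + 16×3 + 15×4 + 11×3 + 19×4 = 293
Rosa: 19×1 + 16×0 + 15×2 + 11×2 + 19×1 = 90
Noor: 19×0 + 16×5 + 15×3 + 11×4 + 19×5 = 264
Liam: 19×5 + 16×1 + 15×5 + 11×0 + 19×0 = 186
Uma: 19×2 + 16×2 + 15×0 + 11×5 + 19×2 = 163
Grace: 19×3 + 16×4 + 15×1 + 11×1 + 19×3 = 204

Farid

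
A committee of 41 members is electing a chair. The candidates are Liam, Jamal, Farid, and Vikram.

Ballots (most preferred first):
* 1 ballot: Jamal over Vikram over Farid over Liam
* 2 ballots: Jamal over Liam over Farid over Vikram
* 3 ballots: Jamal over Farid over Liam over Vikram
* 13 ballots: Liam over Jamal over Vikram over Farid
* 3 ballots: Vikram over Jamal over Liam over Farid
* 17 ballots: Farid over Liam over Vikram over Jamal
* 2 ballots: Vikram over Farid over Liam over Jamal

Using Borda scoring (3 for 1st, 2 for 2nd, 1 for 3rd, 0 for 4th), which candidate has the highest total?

Liam: 1×0 + 2×2 + 3×1 + 13×3 + 3×1 + 17×2 + 2×1 = 85
Jamal: 1×3 + 2×3 + 3×3 + 13×2 + 3×2 + 17×0 + 2×0 = 50
Farid: 1×1 + 2×1 + 3×2 + 13×0 + 3×0 + 17×3 + 2×2 = 64
Vikram: 1×2 + 2×0 + 3×0 + 13×1 + 3×3 + 17×1 + 2×3 = 47

Liam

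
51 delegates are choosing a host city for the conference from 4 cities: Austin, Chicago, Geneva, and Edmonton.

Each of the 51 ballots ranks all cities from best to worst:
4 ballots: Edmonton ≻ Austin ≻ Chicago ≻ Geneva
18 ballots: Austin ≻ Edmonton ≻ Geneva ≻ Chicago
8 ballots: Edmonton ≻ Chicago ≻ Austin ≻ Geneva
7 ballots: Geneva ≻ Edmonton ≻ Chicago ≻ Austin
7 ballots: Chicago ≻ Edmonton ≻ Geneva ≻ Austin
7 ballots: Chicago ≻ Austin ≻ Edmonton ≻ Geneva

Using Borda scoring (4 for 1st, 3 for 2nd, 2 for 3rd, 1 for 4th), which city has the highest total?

Edmonton

Austin: 4×3 + 18×4 + 8×2 + 7×1 + 7×1 + 7×3 = 135
Chicago: 4×2 + 18×1 + 8×3 + 7×2 + 7×4 + 7×4 = 120
Geneva: 4×1 + 18×2 + 8×1 + 7×4 + 7×2 + 7×1 = 97
Edmonton: 4×4 + 18×3 + 8×4 + 7×3 + 7×3 + 7×2 = 158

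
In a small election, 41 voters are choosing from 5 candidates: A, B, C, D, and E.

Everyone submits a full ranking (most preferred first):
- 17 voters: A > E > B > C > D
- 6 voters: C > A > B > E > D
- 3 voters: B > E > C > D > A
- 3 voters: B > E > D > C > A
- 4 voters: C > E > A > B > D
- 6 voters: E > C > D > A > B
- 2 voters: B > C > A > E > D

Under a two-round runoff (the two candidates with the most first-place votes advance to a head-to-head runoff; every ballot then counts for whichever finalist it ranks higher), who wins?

C

Round 1 first-place votes: A 17, B 8, C 10, D 0, E 6. A and C advance.
Runoff: A is ranked above C on 17 ballots, C above A on 24.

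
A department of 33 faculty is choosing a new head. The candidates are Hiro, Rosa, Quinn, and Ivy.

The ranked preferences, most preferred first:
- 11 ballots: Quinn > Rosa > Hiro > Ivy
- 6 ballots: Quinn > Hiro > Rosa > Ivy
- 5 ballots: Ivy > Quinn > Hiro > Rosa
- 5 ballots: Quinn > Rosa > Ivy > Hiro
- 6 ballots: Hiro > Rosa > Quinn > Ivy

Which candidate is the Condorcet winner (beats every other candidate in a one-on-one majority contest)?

Quinn vs Hiro: 27–6
Quinn vs Rosa: 27–6
Quinn vs Ivy: 28–5
Quinn beats every other candidate.

Quinn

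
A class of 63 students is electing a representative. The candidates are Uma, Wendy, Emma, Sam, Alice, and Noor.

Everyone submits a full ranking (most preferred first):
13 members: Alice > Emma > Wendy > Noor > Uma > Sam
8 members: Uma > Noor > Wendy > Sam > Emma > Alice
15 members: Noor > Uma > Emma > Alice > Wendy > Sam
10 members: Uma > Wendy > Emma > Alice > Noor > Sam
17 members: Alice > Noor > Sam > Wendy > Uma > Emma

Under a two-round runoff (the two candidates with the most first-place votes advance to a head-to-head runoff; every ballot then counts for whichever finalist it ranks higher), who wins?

Round 1 first-place votes: Uma 18, Wendy 0, Emma 0, Sam 0, Alice 30, Noor 15. Alice and Uma advance.
Runoff: Alice is ranked above Uma on 30 ballots, Uma above Alice on 33.

Uma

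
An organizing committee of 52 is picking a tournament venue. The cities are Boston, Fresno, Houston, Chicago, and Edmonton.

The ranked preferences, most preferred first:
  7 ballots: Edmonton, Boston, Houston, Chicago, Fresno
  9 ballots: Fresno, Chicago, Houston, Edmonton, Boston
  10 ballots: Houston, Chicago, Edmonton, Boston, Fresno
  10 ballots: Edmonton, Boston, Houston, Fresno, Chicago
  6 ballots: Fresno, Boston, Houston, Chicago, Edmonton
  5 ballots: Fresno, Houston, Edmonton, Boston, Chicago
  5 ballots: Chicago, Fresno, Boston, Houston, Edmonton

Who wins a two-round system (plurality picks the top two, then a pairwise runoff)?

Round 1 first-place votes: Boston 0, Fresno 20, Houston 10, Chicago 5, Edmonton 17. Fresno and Edmonton advance.
Runoff: Fresno is ranked above Edmonton on 25 ballots, Edmonton above Fresno on 27.

Edmonton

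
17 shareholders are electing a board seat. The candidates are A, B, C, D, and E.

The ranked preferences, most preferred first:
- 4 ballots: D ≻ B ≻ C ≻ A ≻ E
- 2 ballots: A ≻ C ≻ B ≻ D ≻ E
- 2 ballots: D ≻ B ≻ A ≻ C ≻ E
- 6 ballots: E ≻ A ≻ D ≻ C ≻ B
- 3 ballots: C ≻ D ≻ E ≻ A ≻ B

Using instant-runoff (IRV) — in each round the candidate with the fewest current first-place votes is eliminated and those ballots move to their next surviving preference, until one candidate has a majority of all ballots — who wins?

Round 1: A 2, B 0, C 3, D 6, E 6. B eliminated.
Round 2: A 2, C 3, D 6, E 6. A eliminated.
Round 3: C 5, D 6, E 6. C eliminated.
Round 4: D 11, E 6. D has a majority (≥9).

D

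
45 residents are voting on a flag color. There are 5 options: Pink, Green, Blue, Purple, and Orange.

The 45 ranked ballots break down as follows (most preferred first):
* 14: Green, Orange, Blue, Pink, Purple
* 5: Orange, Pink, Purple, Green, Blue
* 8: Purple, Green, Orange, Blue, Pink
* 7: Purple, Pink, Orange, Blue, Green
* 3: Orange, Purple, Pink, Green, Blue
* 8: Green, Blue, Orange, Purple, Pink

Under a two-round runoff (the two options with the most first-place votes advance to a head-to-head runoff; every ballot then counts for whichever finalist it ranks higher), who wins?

Purple

Round 1 first-place votes: Pink 0, Green 22, Blue 0, Purple 15, Orange 8. Green and Purple advance.
Runoff: Green is ranked above Purple on 22 ballots, Purple above Green on 23.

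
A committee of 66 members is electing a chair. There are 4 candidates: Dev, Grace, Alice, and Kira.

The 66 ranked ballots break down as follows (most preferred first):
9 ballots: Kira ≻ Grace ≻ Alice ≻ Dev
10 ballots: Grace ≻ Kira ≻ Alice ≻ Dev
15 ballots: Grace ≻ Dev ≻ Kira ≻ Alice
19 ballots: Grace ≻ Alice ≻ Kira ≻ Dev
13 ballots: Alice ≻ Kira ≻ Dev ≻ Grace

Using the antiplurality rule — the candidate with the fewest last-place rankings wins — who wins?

Last-place votes: Dev 38, Grace 13, Alice 15, Kira 0.

Kira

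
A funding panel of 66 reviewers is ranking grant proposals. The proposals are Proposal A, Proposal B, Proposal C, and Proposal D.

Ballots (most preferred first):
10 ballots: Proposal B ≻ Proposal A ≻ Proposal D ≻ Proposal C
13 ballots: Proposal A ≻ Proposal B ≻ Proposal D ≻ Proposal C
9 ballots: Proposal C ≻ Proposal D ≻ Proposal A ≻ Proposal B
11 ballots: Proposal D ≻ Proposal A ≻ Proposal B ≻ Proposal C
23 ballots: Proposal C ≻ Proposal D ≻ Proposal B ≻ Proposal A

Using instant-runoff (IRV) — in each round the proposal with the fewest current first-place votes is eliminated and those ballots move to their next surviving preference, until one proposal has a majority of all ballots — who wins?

Proposal A

Round 1: Proposal A 13, Proposal B 10, Proposal C 32, Proposal D 11. Proposal B eliminated.
Round 2: Proposal A 23, Proposal C 32, Proposal D 11. Proposal D eliminated.
Round 3: Proposal A 34, Proposal C 32. Proposal A has a majority (≥34).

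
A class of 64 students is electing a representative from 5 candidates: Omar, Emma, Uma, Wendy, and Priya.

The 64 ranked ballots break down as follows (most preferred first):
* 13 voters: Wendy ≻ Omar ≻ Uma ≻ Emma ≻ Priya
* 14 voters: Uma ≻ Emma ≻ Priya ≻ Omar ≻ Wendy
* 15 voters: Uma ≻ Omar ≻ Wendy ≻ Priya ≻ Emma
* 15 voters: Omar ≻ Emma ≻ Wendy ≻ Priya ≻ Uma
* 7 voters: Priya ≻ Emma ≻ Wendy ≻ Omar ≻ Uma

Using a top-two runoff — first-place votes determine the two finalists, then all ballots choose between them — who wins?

Omar

Round 1 first-place votes: Omar 15, Emma 0, Uma 29, Wendy 13, Priya 7. Uma and Omar advance.
Runoff: Uma is ranked above Omar on 29 ballots, Omar above Uma on 35.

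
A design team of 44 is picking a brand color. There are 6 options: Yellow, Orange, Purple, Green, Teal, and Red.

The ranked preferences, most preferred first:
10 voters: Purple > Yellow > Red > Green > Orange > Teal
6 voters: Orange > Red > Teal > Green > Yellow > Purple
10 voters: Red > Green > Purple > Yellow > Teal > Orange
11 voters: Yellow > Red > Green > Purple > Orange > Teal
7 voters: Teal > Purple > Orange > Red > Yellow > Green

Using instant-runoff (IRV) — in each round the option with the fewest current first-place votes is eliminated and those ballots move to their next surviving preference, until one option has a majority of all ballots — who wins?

Round 1: Yellow 11, Orange 6, Purple 10, Green 0, Teal 7, Red 10. Green eliminated.
Round 2: Yellow 11, Orange 6, Purple 10, Teal 7, Red 10. Orange eliminated.
Round 3: Yellow 11, Purple 10, Teal 7, Red 16. Teal eliminated.
Round 4: Yellow 11, Purple 17, Red 16. Yellow eliminated.
Round 5: Purple 17, Red 27. Red has a majority (≥23).

Red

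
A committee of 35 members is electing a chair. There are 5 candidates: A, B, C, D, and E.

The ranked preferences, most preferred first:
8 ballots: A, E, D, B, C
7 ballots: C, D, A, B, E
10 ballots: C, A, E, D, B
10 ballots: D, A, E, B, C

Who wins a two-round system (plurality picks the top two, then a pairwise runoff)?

Round 1 first-place votes: A 8, B 0, C 17, D 10, E 0. C and D advance.
Runoff: C is ranked above D on 17 ballots, D above C on 18.

D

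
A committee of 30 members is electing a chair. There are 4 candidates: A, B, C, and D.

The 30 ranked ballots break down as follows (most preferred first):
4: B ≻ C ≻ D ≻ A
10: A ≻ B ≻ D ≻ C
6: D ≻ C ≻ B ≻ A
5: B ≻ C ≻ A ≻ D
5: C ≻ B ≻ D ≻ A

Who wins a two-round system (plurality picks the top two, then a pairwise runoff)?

Round 1 first-place votes: A 10, B 9, C 5, D 6. A and B advance.
Runoff: A is ranked above B on 10 ballots, B above A on 20.

B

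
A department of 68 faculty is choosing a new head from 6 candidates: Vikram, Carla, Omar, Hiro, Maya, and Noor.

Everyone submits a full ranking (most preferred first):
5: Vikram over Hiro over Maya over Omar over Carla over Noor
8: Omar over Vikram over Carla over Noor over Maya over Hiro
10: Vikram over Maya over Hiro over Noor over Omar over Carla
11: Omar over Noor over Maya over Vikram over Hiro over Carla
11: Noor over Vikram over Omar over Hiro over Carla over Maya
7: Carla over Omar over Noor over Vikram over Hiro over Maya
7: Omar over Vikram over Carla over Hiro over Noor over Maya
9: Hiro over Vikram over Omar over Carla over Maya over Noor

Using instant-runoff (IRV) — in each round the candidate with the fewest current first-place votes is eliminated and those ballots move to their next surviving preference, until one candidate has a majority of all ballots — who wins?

Vikram

Round 1: Vikram 15, Carla 7, Omar 26, Hiro 9, Maya 0, Noor 11. Maya eliminated.
Round 2: Vikram 15, Carla 7, Omar 26, Hiro 9, Noor 11. Carla eliminated.
Round 3: Vikram 15, Omar 33, Hiro 9, Noor 11. Hiro eliminated.
Round 4: Vikram 24, Omar 33, Noor 11. Noor eliminated.
Round 5: Vikram 35, Omar 33. Vikram has a majority (≥35).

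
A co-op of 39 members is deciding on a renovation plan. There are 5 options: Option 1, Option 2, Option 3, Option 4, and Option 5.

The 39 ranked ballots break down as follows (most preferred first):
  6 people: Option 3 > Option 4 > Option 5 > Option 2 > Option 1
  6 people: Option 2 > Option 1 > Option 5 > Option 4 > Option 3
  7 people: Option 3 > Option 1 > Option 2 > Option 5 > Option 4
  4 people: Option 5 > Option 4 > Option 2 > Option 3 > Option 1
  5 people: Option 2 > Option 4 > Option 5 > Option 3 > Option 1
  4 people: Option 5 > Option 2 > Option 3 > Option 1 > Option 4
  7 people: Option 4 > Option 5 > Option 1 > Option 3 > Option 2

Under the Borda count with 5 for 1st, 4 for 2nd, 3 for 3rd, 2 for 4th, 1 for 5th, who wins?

Option 1: 6×1 + 6×4 + 7×4 + 4×1 + 5×1 + 4×2 + 7×3 = 96
Option 2: 6×2 + 6×5 + 7×3 + 4×3 + 5×5 + 4×4 + 7×1 = 123
Option 3: 6×5 + 6×1 + 7×5 + 4×2 + 5×2 + 4×3 + 7×2 = 115
Option 4: 6×4 + 6×2 + 7×1 + 4×4 + 5×4 + 4×1 + 7×5 = 118
Option 5: 6×3 + 6×3 + 7×2 + 4×5 + 5×3 + 4×5 + 7×4 = 133

Option 5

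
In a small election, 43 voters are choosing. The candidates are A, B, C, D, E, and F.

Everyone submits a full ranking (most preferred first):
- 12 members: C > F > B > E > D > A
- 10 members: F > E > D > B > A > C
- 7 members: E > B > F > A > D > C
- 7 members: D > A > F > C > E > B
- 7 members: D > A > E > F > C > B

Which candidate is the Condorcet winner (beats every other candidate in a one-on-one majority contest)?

F vs A: 29–14
F vs B: 36–7
F vs C: 31–12
F vs D: 29–14
F vs E: 29–14
F beats every other candidate.

F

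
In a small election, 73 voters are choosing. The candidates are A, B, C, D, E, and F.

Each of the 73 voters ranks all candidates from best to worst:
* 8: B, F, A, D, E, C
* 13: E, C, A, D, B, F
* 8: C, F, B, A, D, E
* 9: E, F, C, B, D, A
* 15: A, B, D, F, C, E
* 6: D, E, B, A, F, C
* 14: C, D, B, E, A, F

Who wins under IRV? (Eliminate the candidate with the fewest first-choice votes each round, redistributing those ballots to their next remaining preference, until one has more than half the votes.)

E

Round 1: A 15, B 8, C 22, D 6, E 22, F 0. F eliminated.
Round 2: A 15, B 8, C 22, D 6, E 22. D eliminated.
Round 3: A 15, B 8, C 22, E 28. B eliminated.
Round 4: A 23, C 22, E 28. C eliminated.
Round 5: A 31, E 42. E has a majority (≥37).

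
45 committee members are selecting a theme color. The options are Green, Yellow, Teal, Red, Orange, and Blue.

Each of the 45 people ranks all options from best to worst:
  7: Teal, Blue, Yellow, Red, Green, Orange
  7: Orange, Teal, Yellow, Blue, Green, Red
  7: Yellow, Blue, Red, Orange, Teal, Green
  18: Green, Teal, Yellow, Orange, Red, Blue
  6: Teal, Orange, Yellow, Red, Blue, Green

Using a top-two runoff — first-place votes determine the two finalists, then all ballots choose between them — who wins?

Round 1 first-place votes: Green 18, Yellow 7, Teal 13, Red 0, Orange 7, Blue 0. Green and Teal advance.
Runoff: Green is ranked above Teal on 18 ballots, Teal above Green on 27.

Teal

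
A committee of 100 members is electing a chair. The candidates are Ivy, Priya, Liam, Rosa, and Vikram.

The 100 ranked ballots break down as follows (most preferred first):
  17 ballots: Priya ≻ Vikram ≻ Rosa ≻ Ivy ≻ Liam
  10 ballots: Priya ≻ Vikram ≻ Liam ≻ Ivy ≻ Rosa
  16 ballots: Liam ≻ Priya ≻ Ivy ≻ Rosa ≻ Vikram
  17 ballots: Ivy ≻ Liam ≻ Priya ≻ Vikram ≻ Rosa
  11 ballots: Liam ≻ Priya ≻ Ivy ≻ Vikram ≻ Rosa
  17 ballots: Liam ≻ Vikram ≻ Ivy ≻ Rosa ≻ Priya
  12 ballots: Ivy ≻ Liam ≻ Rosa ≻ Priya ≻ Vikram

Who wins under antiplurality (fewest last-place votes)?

Ivy

Last-place votes: Ivy 0, Priya 17, Liam 17, Rosa 38, Vikram 28.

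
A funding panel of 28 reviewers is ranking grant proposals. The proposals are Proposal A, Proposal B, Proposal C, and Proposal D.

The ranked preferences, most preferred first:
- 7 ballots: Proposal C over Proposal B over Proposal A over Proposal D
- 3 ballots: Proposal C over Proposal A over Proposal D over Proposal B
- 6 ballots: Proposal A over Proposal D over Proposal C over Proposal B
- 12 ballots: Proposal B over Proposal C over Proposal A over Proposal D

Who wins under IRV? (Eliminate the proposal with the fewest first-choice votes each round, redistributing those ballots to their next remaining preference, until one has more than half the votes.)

Round 1: Proposal A 6, Proposal B 12, Proposal C 10, Proposal D 0. Proposal D eliminated.
Round 2: Proposal A 6, Proposal B 12, Proposal C 10. Proposal A eliminated.
Round 3: Proposal B 12, Proposal C 16. Proposal C has a majority (≥15).

Proposal C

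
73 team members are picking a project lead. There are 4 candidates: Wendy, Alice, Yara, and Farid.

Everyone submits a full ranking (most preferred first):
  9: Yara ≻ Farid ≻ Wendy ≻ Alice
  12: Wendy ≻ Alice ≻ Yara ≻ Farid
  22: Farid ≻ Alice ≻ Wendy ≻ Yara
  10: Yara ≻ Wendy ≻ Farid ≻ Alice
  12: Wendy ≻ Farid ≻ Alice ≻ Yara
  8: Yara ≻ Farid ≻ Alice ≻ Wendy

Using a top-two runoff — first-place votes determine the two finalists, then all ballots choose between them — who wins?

Round 1 first-place votes: Wendy 24, Alice 0, Yara 27, Farid 22. Yara and Wendy advance.
Runoff: Yara is ranked above Wendy on 27 ballots, Wendy above Yara on 46.

Wendy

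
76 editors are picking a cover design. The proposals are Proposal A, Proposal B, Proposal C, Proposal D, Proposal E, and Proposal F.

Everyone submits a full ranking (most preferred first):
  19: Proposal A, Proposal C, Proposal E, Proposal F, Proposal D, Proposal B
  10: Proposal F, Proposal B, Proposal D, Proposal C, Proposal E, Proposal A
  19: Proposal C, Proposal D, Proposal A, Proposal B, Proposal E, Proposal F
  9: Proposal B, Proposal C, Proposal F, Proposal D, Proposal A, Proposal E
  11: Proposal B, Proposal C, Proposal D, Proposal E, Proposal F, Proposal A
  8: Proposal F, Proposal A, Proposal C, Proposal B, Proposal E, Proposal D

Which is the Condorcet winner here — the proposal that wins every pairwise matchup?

Proposal C

Proposal C vs Proposal A: 49–27
Proposal C vs Proposal B: 46–30
Proposal C vs Proposal D: 66–10
Proposal C vs Proposal E: 76–0
Proposal C vs Proposal F: 58–18
Proposal C beats every other proposal.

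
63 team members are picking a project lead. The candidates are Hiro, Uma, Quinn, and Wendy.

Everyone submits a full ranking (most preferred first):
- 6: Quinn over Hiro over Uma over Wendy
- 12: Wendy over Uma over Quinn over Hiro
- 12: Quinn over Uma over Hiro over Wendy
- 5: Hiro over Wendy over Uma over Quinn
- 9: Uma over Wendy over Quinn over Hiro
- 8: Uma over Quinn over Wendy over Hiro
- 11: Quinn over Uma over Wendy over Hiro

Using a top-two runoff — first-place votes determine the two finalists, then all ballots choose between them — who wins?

Uma

Round 1 first-place votes: Hiro 5, Uma 17, Quinn 29, Wendy 12. Quinn and Uma advance.
Runoff: Quinn is ranked above Uma on 29 ballots, Uma above Quinn on 34.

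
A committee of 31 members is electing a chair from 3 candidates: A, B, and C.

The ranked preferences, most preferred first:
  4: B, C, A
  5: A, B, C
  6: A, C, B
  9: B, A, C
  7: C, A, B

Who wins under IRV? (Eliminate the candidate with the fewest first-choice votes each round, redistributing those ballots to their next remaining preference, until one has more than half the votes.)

A

Round 1: A 11, B 13, C 7. C eliminated.
Round 2: A 18, B 13. A has a majority (≥16).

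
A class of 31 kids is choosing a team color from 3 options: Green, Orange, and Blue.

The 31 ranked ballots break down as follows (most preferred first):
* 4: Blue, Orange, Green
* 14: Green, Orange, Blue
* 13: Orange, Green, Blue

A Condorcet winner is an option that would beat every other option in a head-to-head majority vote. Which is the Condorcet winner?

Orange

Orange vs Green: 17–14
Orange vs Blue: 27–4
Orange beats every other option.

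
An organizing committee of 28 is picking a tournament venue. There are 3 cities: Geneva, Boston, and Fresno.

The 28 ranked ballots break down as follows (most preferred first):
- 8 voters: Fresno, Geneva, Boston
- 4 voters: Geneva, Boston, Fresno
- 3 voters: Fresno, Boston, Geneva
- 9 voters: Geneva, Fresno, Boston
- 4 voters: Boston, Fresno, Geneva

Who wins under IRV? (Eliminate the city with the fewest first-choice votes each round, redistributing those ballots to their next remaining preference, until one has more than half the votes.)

Round 1: Geneva 13, Boston 4, Fresno 11. Boston eliminated.
Round 2: Geneva 13, Fresno 15. Fresno has a majority (≥15).

Fresno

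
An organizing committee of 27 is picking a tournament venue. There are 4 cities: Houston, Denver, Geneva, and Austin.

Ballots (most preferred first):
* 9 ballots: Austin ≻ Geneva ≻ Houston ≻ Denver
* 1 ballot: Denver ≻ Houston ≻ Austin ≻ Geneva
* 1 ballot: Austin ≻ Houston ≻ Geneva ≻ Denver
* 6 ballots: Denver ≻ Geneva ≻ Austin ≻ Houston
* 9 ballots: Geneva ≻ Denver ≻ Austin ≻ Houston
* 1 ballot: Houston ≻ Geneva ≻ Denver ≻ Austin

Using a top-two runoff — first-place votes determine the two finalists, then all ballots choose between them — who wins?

Round 1 first-place votes: Houston 1, Denver 7, Geneva 9, Austin 10. Austin and Geneva advance.
Runoff: Austin is ranked above Geneva on 11 ballots, Geneva above Austin on 16.

Geneva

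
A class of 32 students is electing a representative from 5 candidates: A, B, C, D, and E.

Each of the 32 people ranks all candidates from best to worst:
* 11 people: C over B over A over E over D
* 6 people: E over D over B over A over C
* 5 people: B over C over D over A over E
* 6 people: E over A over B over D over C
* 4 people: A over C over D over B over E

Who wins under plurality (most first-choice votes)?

First-place votes: A 4, B 5, C 11, D 0, E 12.

E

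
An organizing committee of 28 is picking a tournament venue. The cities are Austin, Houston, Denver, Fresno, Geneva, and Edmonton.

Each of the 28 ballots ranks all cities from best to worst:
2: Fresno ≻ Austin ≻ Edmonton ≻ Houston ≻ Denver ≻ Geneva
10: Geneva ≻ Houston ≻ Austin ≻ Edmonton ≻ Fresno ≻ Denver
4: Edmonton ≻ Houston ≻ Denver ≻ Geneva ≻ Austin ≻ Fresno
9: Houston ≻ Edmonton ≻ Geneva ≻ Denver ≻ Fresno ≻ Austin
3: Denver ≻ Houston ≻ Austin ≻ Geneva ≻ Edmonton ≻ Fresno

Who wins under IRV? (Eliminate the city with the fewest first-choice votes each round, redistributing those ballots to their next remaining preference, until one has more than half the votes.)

Houston

Round 1: Austin 0, Houston 9, Denver 3, Fresno 2, Geneva 10, Edmonton 4. Austin eliminated.
Round 2: Houston 9, Denver 3, Fresno 2, Geneva 10, Edmonton 4. Fresno eliminated.
Round 3: Houston 9, Denver 3, Geneva 10, Edmonton 6. Denver eliminated.
Round 4: Houston 12, Geneva 10, Edmonton 6. Edmonton eliminated.
Round 5: Houston 18, Geneva 10. Houston has a majority (≥15).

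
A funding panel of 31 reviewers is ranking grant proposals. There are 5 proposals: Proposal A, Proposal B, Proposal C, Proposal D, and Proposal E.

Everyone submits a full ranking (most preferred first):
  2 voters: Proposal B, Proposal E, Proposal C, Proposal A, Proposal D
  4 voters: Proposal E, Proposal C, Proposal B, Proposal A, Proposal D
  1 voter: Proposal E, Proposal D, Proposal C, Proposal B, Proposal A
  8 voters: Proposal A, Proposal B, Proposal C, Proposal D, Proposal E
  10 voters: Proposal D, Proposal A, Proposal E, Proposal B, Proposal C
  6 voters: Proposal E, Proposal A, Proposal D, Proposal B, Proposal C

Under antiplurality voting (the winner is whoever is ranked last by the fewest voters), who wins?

Last-place votes: Proposal A 1, Proposal B 0, Proposal C 16, Proposal D 6, Proposal E 8.

Proposal B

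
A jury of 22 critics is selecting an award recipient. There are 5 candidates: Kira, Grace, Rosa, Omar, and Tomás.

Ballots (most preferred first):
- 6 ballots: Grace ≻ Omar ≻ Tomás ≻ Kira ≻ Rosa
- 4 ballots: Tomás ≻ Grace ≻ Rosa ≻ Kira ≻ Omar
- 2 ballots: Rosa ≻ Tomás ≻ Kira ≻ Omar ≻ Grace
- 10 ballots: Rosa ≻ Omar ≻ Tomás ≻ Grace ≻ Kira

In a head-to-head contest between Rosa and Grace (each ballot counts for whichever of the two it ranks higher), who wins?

Rosa

Rosa is ranked above Grace on 12 ballots; Grace above Rosa on 10.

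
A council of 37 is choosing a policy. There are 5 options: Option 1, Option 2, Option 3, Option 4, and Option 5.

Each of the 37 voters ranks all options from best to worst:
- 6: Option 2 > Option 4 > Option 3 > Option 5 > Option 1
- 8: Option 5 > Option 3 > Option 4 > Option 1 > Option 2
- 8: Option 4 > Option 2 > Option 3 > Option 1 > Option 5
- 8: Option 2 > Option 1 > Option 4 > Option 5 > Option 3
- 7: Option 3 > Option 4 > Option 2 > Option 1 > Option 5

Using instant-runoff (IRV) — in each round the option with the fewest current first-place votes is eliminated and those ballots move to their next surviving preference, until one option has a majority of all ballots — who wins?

Option 4

Round 1: Option 1 0, Option 2 14, Option 3 7, Option 4 8, Option 5 8. Option 1 eliminated.
Round 2: Option 2 14, Option 3 7, Option 4 8, Option 5 8. Option 3 eliminated.
Round 3: Option 2 14, Option 4 15, Option 5 8. Option 5 eliminated.
Round 4: Option 2 14, Option 4 23. Option 4 has a majority (≥19).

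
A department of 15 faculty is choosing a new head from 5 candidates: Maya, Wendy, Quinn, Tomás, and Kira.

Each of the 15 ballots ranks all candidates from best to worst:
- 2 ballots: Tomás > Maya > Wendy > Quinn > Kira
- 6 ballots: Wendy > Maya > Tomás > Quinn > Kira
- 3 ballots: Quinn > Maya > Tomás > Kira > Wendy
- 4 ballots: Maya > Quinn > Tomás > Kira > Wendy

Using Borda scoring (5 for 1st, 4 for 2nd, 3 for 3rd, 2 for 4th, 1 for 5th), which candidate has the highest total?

Maya

Maya: 2×4 + 6×4 + 3×4 + 4×5 = 64
Wendy: 2×3 + 6×5 + 3×1 + 4×1 = 43
Quinn: 2×2 + 6×2 + 3×5 + 4×4 = 47
Tomás: 2×5 + 6×3 + 3×3 + 4×3 = 49
Kira: 2×1 + 6×1 + 3×2 + 4×2 = 22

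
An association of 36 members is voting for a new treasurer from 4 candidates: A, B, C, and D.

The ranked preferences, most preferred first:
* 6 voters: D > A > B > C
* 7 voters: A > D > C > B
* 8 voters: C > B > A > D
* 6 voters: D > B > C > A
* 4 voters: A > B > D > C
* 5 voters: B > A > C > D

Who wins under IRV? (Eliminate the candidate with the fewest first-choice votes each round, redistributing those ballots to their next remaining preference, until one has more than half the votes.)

A

Round 1: A 11, B 5, C 8, D 12. B eliminated.
Round 2: A 16, C 8, D 12. C eliminated.
Round 3: A 24, D 12. A has a majority (≥19).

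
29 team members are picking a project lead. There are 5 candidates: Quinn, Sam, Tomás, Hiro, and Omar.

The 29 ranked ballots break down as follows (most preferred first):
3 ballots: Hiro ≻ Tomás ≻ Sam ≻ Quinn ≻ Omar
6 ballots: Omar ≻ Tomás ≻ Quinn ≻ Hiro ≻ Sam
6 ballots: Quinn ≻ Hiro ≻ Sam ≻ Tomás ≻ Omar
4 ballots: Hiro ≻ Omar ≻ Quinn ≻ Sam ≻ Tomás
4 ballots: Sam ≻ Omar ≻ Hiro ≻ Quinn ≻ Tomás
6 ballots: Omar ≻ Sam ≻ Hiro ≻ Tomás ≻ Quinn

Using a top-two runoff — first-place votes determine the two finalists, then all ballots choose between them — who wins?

Omar

Round 1 first-place votes: Quinn 6, Sam 4, Tomás 0, Hiro 7, Omar 12. Omar and Hiro advance.
Runoff: Omar is ranked above Hiro on 16 ballots, Hiro above Omar on 13.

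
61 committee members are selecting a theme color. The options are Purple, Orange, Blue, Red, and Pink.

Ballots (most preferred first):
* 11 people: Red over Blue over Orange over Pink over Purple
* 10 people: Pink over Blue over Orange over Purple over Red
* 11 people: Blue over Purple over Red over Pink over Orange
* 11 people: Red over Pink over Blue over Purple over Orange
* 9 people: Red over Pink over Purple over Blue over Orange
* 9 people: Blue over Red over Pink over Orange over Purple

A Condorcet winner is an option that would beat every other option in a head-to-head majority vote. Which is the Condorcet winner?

Red

Red vs Purple: 40–21
Red vs Orange: 51–10
Red vs Blue: 31–30
Red vs Pink: 51–10
Red beats every other option.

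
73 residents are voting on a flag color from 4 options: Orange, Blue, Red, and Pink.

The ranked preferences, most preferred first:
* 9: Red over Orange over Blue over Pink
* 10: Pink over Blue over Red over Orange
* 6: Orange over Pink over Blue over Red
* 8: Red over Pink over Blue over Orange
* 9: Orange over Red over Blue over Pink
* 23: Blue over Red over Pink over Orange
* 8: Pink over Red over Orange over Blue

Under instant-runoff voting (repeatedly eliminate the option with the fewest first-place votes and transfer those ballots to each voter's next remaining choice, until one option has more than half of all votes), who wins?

Red

Round 1: Orange 15, Blue 23, Red 17, Pink 18. Orange eliminated.
Round 2: Blue 23, Red 26, Pink 24. Blue eliminated.
Round 3: Red 49, Pink 24. Red has a majority (≥37).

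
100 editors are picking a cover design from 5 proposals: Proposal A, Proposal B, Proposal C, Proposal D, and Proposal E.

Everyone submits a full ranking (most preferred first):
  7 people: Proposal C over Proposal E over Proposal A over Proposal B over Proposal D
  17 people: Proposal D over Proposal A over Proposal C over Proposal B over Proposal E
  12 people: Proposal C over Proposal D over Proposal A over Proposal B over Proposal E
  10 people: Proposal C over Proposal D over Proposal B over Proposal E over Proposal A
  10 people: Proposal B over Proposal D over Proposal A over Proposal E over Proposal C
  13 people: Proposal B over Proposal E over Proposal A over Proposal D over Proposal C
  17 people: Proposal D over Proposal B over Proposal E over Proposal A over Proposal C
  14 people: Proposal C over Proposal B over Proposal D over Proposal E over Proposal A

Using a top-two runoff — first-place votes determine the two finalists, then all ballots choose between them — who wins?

Proposal D

Round 1 first-place votes: Proposal A 0, Proposal B 23, Proposal C 43, Proposal D 34, Proposal E 0. Proposal C and Proposal D advance.
Runoff: Proposal C is ranked above Proposal D on 43 ballots, Proposal D above Proposal C on 57.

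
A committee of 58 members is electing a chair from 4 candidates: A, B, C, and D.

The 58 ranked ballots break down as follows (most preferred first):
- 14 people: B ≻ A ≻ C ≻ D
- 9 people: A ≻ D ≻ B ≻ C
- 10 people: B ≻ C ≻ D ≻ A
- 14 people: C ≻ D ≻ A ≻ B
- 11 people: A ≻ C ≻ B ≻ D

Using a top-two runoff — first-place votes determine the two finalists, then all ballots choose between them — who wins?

Round 1 first-place votes: A 20, B 24, C 14, D 0. B and A advance.
Runoff: B is ranked above A on 24 ballots, A above B on 34.

A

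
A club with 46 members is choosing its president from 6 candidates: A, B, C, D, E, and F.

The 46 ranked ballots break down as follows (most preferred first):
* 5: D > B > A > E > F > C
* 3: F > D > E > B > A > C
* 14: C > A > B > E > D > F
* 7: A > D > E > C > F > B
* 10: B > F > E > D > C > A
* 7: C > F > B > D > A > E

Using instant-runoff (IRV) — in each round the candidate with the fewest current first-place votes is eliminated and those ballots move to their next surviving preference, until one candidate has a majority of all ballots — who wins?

D

Round 1: A 7, B 10, C 21, D 5, E 0, F 3. E eliminated.
Round 2: A 7, B 10, C 21, D 5, F 3. F eliminated.
Round 3: A 7, B 10, C 21, D 8. A eliminated.
Round 4: B 10, C 21, D 15. B eliminated.
Round 5: C 21, D 25. D has a majority (≥24).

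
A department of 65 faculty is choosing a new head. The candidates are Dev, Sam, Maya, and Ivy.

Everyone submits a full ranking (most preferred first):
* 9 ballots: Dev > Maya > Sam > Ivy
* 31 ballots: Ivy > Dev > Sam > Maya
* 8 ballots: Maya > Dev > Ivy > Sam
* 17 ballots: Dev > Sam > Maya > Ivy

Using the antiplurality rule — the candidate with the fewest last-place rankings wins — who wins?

Dev

Last-place votes: Dev 0, Sam 8, Maya 31, Ivy 26.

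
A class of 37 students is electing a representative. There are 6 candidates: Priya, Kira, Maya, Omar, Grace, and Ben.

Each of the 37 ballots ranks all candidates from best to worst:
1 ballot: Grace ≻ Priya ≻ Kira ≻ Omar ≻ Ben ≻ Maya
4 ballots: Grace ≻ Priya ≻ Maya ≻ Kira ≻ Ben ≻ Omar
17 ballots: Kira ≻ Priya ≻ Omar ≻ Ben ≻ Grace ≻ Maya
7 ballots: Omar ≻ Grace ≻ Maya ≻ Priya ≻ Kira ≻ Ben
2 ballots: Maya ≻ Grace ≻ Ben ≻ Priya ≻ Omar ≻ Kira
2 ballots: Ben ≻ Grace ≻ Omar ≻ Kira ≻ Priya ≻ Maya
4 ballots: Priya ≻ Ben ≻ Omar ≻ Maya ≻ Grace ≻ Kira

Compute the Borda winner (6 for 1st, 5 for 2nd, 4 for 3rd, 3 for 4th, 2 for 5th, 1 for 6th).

Priya: 1×5 + 4×5 + 17×5 + 7×3 + 2×3 + 2×2 + 4×6 = 165
Kira: 1×4 + 4×3 + 17×6 + 7×2 + 2×1 + 2×3 + 4×1 = 144
Maya: 1×1 + 4×4 + 17×1 + 7×4 + 2×6 + 2×1 + 4×3 = 88
Omar: 1×3 + 4×1 + 17×4 + 7×6 + 2×2 + 2×4 + 4×4 = 145
Grace: 1×6 + 4×6 + 17×2 + 7×5 + 2×5 + 2×5 + 4×2 = 127
Ben: 1×2 + 4×2 + 17×3 + 7×1 + 2×4 + 2×6 + 4×5 = 108

Priya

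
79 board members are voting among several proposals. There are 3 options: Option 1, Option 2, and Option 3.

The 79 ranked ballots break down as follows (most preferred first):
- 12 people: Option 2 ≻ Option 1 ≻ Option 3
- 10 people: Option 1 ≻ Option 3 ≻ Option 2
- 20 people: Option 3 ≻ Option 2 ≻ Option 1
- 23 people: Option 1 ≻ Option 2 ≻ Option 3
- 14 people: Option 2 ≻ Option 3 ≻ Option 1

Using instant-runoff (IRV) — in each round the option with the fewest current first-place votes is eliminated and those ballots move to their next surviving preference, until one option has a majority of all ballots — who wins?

Round 1: Option 1 33, Option 2 26, Option 3 20. Option 3 eliminated.
Round 2: Option 1 33, Option 2 46. Option 2 has a majority (≥40).

Option 2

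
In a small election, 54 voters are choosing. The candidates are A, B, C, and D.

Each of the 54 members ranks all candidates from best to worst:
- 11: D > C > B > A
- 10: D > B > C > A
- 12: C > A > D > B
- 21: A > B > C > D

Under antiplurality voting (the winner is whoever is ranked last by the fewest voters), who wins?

Last-place votes: A 21, B 12, C 0, D 21.

C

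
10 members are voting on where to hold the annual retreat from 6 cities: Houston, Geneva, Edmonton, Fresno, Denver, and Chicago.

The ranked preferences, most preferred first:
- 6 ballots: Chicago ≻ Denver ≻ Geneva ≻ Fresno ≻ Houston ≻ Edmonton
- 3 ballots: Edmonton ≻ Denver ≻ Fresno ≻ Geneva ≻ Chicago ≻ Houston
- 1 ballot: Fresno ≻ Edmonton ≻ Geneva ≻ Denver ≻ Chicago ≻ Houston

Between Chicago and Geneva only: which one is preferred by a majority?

Chicago is ranked above Geneva on 6 ballots; Geneva above Chicago on 4.

Chicago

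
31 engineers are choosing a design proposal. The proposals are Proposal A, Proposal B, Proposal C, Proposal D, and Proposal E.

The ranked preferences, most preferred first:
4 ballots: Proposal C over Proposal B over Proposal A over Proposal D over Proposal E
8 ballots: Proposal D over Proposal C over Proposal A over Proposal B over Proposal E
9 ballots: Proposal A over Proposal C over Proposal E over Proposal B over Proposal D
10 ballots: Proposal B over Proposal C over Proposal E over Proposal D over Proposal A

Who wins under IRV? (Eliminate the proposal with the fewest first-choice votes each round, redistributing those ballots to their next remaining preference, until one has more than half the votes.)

Proposal A

Round 1: Proposal A 9, Proposal B 10, Proposal C 4, Proposal D 8, Proposal E 0. Proposal E eliminated.
Round 2: Proposal A 9, Proposal B 10, Proposal C 4, Proposal D 8. Proposal C eliminated.
Round 3: Proposal A 9, Proposal B 14, Proposal D 8. Proposal D eliminated.
Round 4: Proposal A 17, Proposal B 14. Proposal A has a majority (≥16).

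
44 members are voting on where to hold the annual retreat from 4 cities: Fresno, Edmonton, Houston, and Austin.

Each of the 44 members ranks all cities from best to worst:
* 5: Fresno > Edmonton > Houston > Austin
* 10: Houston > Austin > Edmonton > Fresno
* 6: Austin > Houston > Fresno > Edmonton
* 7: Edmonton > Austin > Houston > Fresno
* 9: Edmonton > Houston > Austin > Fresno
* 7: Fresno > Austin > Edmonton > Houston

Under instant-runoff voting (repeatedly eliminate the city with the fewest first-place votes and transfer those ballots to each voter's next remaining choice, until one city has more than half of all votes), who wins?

Edmonton

Round 1: Fresno 12, Edmonton 16, Houston 10, Austin 6. Austin eliminated.
Round 2: Fresno 12, Edmonton 16, Houston 16. Fresno eliminated.
Round 3: Edmonton 28, Houston 16. Edmonton has a majority (≥23).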